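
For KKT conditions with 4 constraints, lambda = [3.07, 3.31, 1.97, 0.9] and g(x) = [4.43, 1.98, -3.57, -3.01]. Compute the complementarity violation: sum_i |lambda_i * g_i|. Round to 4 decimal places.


KKT complementary slackness check:
lambda_1 * g_1 = 3.07 * 4.43 = 13.6001
lambda_2 * g_2 = 3.31 * 1.98 = 6.5538
lambda_3 * g_3 = 1.97 * -3.57 = -7.0329
lambda_4 * g_4 = 0.9 * -3.01 = -2.709
Total violation = 13.6001 + 6.5538 + 7.0329 + 2.709 = 29.8958


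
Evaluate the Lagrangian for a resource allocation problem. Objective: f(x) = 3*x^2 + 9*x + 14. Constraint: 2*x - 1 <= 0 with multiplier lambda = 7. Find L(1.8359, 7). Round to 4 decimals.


Step 1: Evaluate f(x).
f(1.8359) = 3*1.8359^2 + 9*1.8359 + 14 = 40.6347
Step 2: Evaluate g(x).
g(1.8359) = 2*1.8359 - 1 = 2.6718
Step 3: Compute Lagrangian.
L = 40.6347 + 7*2.6718 = 59.3373


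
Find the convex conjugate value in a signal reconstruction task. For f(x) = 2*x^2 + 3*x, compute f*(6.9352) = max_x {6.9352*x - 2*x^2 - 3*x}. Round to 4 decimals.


f*(y) = sup_x {y*x - a*x^2 - b*x} = sup_x {(y-b)*x - a*x^2}
FOC: (y - b) - 2a*x = 0 => x* = (y - b)/(2a)
x* = (6.9352 - 3)/(2*2) = 0.9838
f*(6.9352) = (y-b)^2/(4a) = (6.9352 - 3)^2/(4*2)
= 15.4858/8 = 1.9357


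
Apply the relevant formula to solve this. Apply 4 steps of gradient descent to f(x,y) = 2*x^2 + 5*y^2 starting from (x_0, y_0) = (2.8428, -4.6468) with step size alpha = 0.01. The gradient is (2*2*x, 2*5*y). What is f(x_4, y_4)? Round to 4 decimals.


Gradient descent on f(x,y) = 2*x^2 + 5*y^2.
Starting point: (2.8428, -4.6468), alpha = 0.01
Step 1: grad_x = 2*2*2.8428 = 11.3712, grad_y = 2*5*-4.6468 = -46.468
  x_1 = 2.8428 - 0.01*11.3712 = 2.7291
  y_1 = -4.6468 - 0.01*-46.468 = -4.1821
Step 2: grad_x = 2*2*2.7291 = 10.9164, grad_y = 2*5*-4.1821 = -41.8212
  x_2 = 2.7291 - 0.01*10.9164 = 2.6199
  y_2 = -4.1821 - 0.01*-41.8212 = -3.7639
Step 3: grad_x = 2*2*2.6199 = 10.4797, grad_y = 2*5*-3.7639 = -37.6391
  x_3 = 2.6199 - 0.01*10.4797 = 2.5151
  y_3 = -3.7639 - 0.01*-37.6391 = -3.3875
Step 4: grad_x = 2*2*2.5151 = 10.0605, grad_y = 2*5*-3.3875 = -33.8752
  x_4 = 2.5151 - 0.01*10.0605 = 2.4145
  y_4 = -3.3875 - 0.01*-33.8752 = -3.0488
f(2.4145, -3.0488) = 2*2.4145^2 + 5*(-3.0488)^2 = 58.1347


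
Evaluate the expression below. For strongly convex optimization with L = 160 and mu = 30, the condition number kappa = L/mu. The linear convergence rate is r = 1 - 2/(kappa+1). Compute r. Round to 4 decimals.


Step 1: Compute the condition number.
kappa = L/mu = 160/30 = 5.3333
Step 2: Compute the convergence rate.
r = 1 - 2/(kappa + 1) = 1 - 2*mu/(L + mu) = (L - mu)/(L + mu) = 130/190 = 0.6842


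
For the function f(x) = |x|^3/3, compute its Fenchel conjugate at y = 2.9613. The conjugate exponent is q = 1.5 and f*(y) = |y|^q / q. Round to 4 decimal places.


The conjugate exponent q satisfies 1/p + 1/q = 1.
p = 3, so q = 3/(3 - 1) = 1.5
|y|^q = 2.9613^1.5 = 5.0959
f*(2.9613) = 5.0959 / 1.5 = 3.3973


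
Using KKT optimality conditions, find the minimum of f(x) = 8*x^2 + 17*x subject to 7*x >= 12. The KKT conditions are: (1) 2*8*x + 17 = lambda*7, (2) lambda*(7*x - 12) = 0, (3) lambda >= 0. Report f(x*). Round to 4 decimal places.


Step 1: Try lambda = 0 (constraint inactive).
x_unc = -17/(2*8) = -1.0625
Check: 7*-1.0625 = -7.4375 < 12 -- violated!
Step 2: Constraint must be active: 7*x = 12
x* = 12/7 = 1.7143 (rounded; the exact value 12/7 is used below)
lambda = (2*8*(12/7) + 17)/7 = 6.3469
Step 3: Compute optimal value.
f(x*) = 8*(12/7)^2 + 17*(12/7) = 52.6531


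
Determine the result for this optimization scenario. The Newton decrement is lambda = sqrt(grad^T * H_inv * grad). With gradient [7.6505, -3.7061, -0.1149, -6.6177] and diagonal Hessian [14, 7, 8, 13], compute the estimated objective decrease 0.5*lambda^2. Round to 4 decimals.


Step 1: H is diagonal, so H^(-1) * g = [0.5465, -0.5294, -0.0144, -0.5091].
Step 2: g^T H^(-1) g = sum_i g_i^2 / H_ii
  = (7.6505)^2/14 + (-3.7061)^2/7 + (-0.1149)^2/8 + (-6.6177)^2/13
  = 4.1807 + 1.9622 + 0.0017 + 3.3688 = 9.5133
Step 3: Objective decrease = 0.5 * g^T H^(-1) g = 4.7567


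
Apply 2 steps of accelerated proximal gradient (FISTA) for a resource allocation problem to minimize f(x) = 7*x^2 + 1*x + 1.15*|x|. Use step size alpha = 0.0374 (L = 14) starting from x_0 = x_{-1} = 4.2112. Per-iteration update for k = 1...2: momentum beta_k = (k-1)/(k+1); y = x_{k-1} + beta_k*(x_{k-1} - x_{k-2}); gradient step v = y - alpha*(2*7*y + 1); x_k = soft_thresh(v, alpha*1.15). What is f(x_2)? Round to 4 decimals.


FISTA on f(x) = 7*x^2 + 1*x + 1.15*|x|
L = 14, alpha = 0.0374
Iteration 1: beta = 0.0, y = 4.2112 + 0.0*(4.2112 - 4.2112) = 4.2112
  grad(y) = 59.9568, v = y - alpha*grad = 1.9688
  prox(v) = soft_thresh(1.9688, 0.043) = 1.9258
Iteration 2: beta = 0.3333, y = 1.9258 + 0.3333*(1.9258 - 4.2112) = 1.164
  grad(y) = 17.2961, v = y - alpha*grad = 0.5171
  prox(v) = soft_thresh(0.5171, 0.043) = 0.4741
f(x_2) = 7*0.4741^2 + 1*0.4741 + 1.15*|0.4741| = 2.5929


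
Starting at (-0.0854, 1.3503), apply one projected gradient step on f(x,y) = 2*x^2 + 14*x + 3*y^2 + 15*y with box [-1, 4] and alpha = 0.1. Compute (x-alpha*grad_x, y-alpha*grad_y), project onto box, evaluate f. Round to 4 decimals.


Step 1: Compute gradient at (-0.0854, 1.3503).
grad_x = 2*2*-0.0854 + 14 = 13.6584
grad_y = 2*3*1.3503 + 15 = 23.1018
Step 2: Gradient step.
x_raw = -0.0854 - 0.1*13.6584 = -1.4512
y_raw = 1.3503 - 0.1*23.1018 = -0.9599
Step 3: Project onto [-1, 4].
x_proj = clip(-1.4512) = -1.0
y_proj = clip(-0.9599) = -0.9599
Step 4: Evaluate f.
f(-1.0, -0.9599) = -23.6341


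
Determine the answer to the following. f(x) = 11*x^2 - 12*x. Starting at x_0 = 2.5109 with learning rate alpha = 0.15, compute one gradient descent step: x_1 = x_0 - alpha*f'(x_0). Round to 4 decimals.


We compute the gradient at x_0 and apply the update.
f'(x) = 22*x - 12
f'(2.5109) = 22*2.5109 - 12 = 43.2398
x_1 = 2.5109 - 0.15*43.2398 = -3.9751


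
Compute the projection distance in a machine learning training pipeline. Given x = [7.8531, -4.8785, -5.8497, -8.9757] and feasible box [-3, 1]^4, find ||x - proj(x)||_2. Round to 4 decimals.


Project each component onto [-3, 1].
clip(7.8531) = 1.0, clip(-4.8785) = -3.0, clip(-5.8497) = -3.0, clip(-8.9757) = -3.0
Projection = [1.0, -3.0, -3.0, -3.0]
Squared diffs: [46.965, 3.5288, 8.1208, 35.709]
Distance = sqrt(94.3236) = 9.712


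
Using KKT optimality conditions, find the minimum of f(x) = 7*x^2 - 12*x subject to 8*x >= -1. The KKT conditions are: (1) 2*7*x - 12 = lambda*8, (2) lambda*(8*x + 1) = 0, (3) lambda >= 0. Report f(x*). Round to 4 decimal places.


Step 1: Try lambda = 0 (constraint inactive).
Stationarity: 2*7*x - 12 = 0
x* = 12/(2*7) = 6/7 = 0.8571 (rounded; the exact value 6/7 is used below)
Check constraint: 8*0.8571 = 6.8568 >= -1 -- satisfied.
Step 2: Compute optimal value.
f(x*) = 7*(6/7)^2 - 12*(6/7) = -5.1429


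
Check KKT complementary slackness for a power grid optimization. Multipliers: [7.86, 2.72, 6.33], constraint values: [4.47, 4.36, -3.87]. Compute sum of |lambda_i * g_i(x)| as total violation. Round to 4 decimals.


KKT complementary slackness check:
lambda_1 * g_1 = 7.86 * 4.47 = 35.1342
lambda_2 * g_2 = 2.72 * 4.36 = 11.8592
lambda_3 * g_3 = 6.33 * -3.87 = -24.4971
Total violation = 35.1342 + 11.8592 + 24.4971 = 71.4905


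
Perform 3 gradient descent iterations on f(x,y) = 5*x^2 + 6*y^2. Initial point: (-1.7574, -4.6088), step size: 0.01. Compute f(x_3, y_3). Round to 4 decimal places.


Gradient descent on f(x,y) = 5*x^2 + 6*y^2.
Starting point: (-1.7574, -4.6088), alpha = 0.01
Step 1: grad_x = 2*5*-1.7574 = -17.574, grad_y = 2*6*-4.6088 = -55.3056
  x_1 = -1.7574 - 0.01*-17.574 = -1.5817
  y_1 = -4.6088 - 0.01*-55.3056 = -4.0557
Step 2: grad_x = 2*5*-1.5817 = -15.8166, grad_y = 2*6*-4.0557 = -48.6689
  x_2 = -1.5817 - 0.01*-15.8166 = -1.4235
  y_2 = -4.0557 - 0.01*-48.6689 = -3.5691
Step 3: grad_x = 2*5*-1.4235 = -14.2349, grad_y = 2*6*-3.5691 = -42.8287
  x_3 = -1.4235 - 0.01*-14.2349 = -1.2811
  y_3 = -3.5691 - 0.01*-42.8287 = -3.1408
f(-1.2811, -3.1408) = 5*(-1.2811)^2 + 6*(-3.1408)^2 = 67.3932


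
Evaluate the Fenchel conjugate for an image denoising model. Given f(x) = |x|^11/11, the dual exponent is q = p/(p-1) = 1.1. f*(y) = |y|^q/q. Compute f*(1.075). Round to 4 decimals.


The conjugate exponent q satisfies 1/p + 1/q = 1.
p = 11, so q = 11/(11 - 1) = 1.1
|y|^q = 1.075^1.1 = 1.0828
f*(1.075) = 1.0828 / 1.1 = 0.9844


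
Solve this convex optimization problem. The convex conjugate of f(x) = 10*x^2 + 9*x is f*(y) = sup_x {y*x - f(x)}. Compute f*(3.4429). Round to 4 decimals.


f*(y) = sup_x {y*x - a*x^2 - b*x} = sup_x {(y-b)*x - a*x^2}
FOC: (y - b) - 2a*x = 0 => x* = (y - b)/(2a)
x* = (3.4429 - 9)/(2*10) = -0.2779
f*(3.4429) = (y-b)^2/(4a) = (3.4429 - 9)^2/(4*10)
= 30.8814/40 = 0.772


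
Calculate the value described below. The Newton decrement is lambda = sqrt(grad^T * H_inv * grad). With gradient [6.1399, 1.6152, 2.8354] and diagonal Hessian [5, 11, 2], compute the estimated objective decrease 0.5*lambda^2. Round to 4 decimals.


Step 1: H is diagonal, so H^(-1) * g = [1.228, 0.1468, 1.4177].
Step 2: g^T H^(-1) g = sum_i g_i^2 / H_ii
  = (6.1399)^2/5 + (1.6152)^2/11 + (2.8354)^2/2
  = 7.5397 + 0.2372 + 4.0197 = 11.7966
Step 3: Objective decrease = 0.5 * g^T H^(-1) g = 5.8983


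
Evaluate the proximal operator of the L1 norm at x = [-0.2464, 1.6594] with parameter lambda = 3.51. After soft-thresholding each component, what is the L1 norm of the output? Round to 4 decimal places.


Soft-thresholding with lambda = 3.51:
prox(-0.2464) = sign(-0.2464)*max(|-0.2464| - 3.51, 0) = 0.0
prox(1.6594) = sign(1.6594)*max(|1.6594| - 3.51, 0) = 0.0
prox(x) = [0.0, 0.0]
||prox(x)||_1 = 0.0 + 0.0 = 0.0


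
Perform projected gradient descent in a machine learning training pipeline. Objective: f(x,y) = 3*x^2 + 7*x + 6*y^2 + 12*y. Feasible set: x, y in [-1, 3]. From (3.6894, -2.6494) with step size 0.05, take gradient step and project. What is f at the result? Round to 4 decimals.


Step 1: Compute gradient at (3.6894, -2.6494).
grad_x = 2*3*3.6894 + 7 = 29.1364
grad_y = 2*6*-2.6494 + 12 = -19.7928
Step 2: Gradient step.
x_raw = 3.6894 - 0.05*29.1364 = 2.2326
y_raw = -2.6494 - 0.05*-19.7928 = -1.6598
Step 3: Project onto [-1, 3].
x_proj = clip(2.2326) = 2.2326
y_proj = clip(-1.6598) = -1.0
Step 4: Evaluate f.
f(2.2326, -1.0) = 24.5813


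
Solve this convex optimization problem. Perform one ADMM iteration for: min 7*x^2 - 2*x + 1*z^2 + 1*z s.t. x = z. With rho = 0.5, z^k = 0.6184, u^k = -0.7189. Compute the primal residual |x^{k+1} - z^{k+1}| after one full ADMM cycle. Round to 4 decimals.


ADMM iteration with rho = 0.5, z^k = 0.6184, u^k = -0.7189
Step 1: x-update.
Minimize 7*x^2 - 2*x + (0.5/2)*(x - 0.6184 - 0.7189)^2
FOC: (2*7 + 0.5)*x = 2 + 0.5*(0.6184 + 0.7189)
x^{k+1} = 0.184
Step 2: z-update.
Minimize 1*z^2 + 1*z + (0.5/2)*(0.184 - z - 0.7189)^2
FOC: (2*1 + 0.5)*z = -1 + 0.5*(0.184 - 0.7189)
z^{k+1} = -0.507
Step 3: u-update.
u^{k+1} = -0.7189 + 0.184 + 0.507 = -0.0279
Step 4: Primal residual = |0.184 + 0.507| = 0.691


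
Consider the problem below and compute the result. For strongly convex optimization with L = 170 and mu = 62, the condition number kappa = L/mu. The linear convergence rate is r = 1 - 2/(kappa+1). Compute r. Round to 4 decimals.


Step 1: Compute the condition number.
kappa = L/mu = 170/62 = 2.7419
Step 2: Compute the convergence rate.
r = 1 - 2/(kappa + 1) = 1 - 2*mu/(L + mu) = (L - mu)/(L + mu) = 108/232 = 0.4655


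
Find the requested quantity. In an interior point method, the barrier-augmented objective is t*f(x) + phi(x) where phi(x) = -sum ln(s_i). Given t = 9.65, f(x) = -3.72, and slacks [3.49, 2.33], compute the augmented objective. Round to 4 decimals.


Step 1: Compute log-barrier.
ln values: [1.2499, 0.8459]
phi = -(1.2499 + 0.8459) = -2.0958
Step 2: Compute augmented objective.
t*f(x) = 9.65*-3.72 = -35.898
Total = -35.898 - 2.0958 = -37.9938


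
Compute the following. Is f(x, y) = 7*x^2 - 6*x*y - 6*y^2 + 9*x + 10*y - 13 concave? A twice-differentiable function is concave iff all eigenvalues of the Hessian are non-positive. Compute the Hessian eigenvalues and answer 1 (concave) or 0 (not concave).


The Hessian of f(x,y) = 7*x^2 - 6*x*y - 6*y^2 + 9*x + 10*y - 13 is:
H = [[14, -6], [-6, -12]]
Trace = 14 - 12 = 2
Determinant = 14*-12 - (-6)^2 = -204
Discriminant = (2)^2 - 4*-204 = 820.0
Eigenvalues: lambda_1 = -13.3178, lambda_2 = 15.3178
The function is not concave.

0


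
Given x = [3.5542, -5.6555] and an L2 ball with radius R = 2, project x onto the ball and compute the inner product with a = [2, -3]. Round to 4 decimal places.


Step 1: Compute ||x|| (intermediates to 6 decimals).
||x|| = sqrt(3.5542^2 + (-5.6555)^2) = 6.679597
Step 2: Project.
Since ||x|| > R, scale = R/||x|| = 2/6.679597 = 0.299419, proj(x) = scale * x
proj(x) = [1.064195, -1.693364]
Step 3: Dot product.
a^T * proj(x) = 2*1.064195 - 3*(-1.693364) = 7.2085


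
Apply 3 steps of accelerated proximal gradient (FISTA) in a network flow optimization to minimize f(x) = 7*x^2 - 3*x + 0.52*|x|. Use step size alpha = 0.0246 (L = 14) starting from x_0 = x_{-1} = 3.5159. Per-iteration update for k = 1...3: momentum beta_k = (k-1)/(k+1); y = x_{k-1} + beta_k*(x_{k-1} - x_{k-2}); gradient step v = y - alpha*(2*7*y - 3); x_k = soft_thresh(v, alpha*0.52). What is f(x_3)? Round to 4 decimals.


FISTA on f(x) = 7*x^2 - 3*x + 0.52*|x|
L = 14, alpha = 0.0246
Iteration 1: beta = 0.0, y = 3.5159 + 0.0*(3.5159 - 3.5159) = 3.5159
  grad(y) = 46.2226, v = y - alpha*grad = 2.3788
  prox(v) = soft_thresh(2.3788, 0.0128) = 2.366
Iteration 2: beta = 0.3333, y = 2.366 + 0.3333*(2.366 - 3.5159) = 1.9827
  grad(y) = 24.7584, v = y - alpha*grad = 1.3737
  prox(v) = soft_thresh(1.3737, 0.0128) = 1.3609
Iteration 3: beta = 0.5, y = 1.3609 + 0.5*(1.3609 - 2.366) = 0.8583
  grad(y) = 9.0166, v = y - alpha*grad = 0.6365
  prox(v) = soft_thresh(0.6365, 0.0128) = 0.6237
f(x_3) = 7*0.6237^2 - 3*0.6237 + 0.52*|0.6237| = 1.1764


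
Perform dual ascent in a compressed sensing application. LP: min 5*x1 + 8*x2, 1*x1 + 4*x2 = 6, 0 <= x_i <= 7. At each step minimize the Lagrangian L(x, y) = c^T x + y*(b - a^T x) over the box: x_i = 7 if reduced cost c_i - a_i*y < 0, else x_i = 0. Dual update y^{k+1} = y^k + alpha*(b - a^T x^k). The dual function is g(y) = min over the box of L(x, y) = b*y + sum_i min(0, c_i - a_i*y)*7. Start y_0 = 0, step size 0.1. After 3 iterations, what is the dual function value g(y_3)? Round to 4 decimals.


Dual ascent for LP: min 5*x1 + 8*x2, 1*x1 + 4*x2 = 6, 0 <= x_i <= 7
Step 1: y^k = 0.0, reduced costs: (5.0, 8.0)
  x^k = (0.0, 0.0), subgradient = b - a^T x = 6.0
  y^{k+1} = 0.0 + 0.1*6.0 = 0.6
Step 2: y^k = 0.6, reduced costs: (4.4, 5.6)
  x^k = (0.0, 0.0), subgradient = b - a^T x = 6.0
  y^{k+1} = 0.6 + 0.1*6.0 = 1.2
Step 3: y^k = 1.2, reduced costs: (3.8, 3.2)
  x^k = (0.0, 0.0), subgradient = b - a^T x = 6.0
  y^{k+1} = 1.2 + 0.1*6.0 = 1.8
Dual objective at y_3 = 1.8: reduced costs (3.2, 0.8), box minimizer x = (0.0, 0.0)
g(y_3) = b*y + (c1 - a1*y)*x1 + (c2 - a2*y)*x2 = 6*1.8 + 3.2*0.0 + 0.8*0.0 = 10.8 + 0.0 + 0.0 = 10.8


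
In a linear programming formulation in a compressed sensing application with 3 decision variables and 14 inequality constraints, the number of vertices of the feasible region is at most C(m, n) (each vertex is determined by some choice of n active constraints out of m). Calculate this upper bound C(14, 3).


Each vertex corresponds to some choice of n active constraints out of m, so the number of vertices is at most C(m, n) = m! / (n!(m-n)!).
m = 14, n = 3
Numerator: 14 * 13 * 12
Denominator: 3! = 6
C(14, 3) = 364


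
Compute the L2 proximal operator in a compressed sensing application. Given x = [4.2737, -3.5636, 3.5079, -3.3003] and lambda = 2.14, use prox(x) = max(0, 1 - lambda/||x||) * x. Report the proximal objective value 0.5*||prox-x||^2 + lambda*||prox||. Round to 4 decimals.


Step 1: Compute ||x||.
||x|| = 7.3594
Step 2: Compute scaling factor.
scale = max(0, 1 - 2.14/7.3594) = 0.7092
Step 3: prox(x) = [3.031, -2.5274, 2.4879, -2.3406]
||prox(x)|| = 5.2194
Step 4: Proximal objective.
0.5*||prox-x||^2 = 2.2898
lambda*||prox|| = 11.1695
Total = 13.4594


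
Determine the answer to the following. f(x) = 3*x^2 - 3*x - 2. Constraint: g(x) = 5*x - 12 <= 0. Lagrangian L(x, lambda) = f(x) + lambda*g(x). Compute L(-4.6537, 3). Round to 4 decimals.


Step 1: Evaluate f(x).
f(-4.6537) = 3*(-4.6537)^2 - 3*(-4.6537) - 2 = 76.9319
Step 2: Evaluate g(x).
g(-4.6537) = 5*-4.6537 - 12 = -35.2685
Step 3: Compute Lagrangian.
L = 76.9319 + 3*-35.2685 = -28.8736


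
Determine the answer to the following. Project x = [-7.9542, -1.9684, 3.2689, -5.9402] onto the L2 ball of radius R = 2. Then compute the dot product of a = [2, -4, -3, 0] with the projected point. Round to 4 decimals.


Step 1: Compute ||x|| (intermediates to 6 decimals).
||x|| = sqrt((-7.9542)^2 + (-1.9684)^2 + 3.2689^2 + (-5.9402)^2) = 10.635581
Step 2: Project.
Since ||x|| > R, scale = R/||x|| = 2/10.635581 = 0.188048, proj(x) = scale * x
proj(x) = [-1.495771, -0.370154, 0.61471, -1.117043]
Step 3: Dot product.
a^T * proj(x) = 2*(-1.495771) - 4*(-0.370154) - 3*0.61471 + 0*(-1.117043) = -3.3551


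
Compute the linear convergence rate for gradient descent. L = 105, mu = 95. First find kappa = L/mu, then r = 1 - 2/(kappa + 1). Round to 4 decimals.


Step 1: Compute the condition number.
kappa = L/mu = 105/95 = 1.1053
Step 2: Compute the convergence rate.
r = 1 - 2/(kappa + 1) = 1 - 2*mu/(L + mu) = (L - mu)/(L + mu) = 10/200 = 0.05


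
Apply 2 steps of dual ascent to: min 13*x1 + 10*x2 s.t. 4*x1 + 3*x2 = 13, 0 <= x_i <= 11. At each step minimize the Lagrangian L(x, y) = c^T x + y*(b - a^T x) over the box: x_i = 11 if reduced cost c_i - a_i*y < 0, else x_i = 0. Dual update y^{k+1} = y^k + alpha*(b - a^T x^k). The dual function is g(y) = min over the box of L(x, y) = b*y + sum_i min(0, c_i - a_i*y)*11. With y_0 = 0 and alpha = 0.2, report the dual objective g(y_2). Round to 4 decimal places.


Dual ascent for LP: min 13*x1 + 10*x2, 4*x1 + 3*x2 = 13, 0 <= x_i <= 11
Step 1: y^k = 0.0, reduced costs: (13.0, 10.0)
  x^k = (0.0, 0.0), subgradient = b - a^T x = 13.0
  y^{k+1} = 0.0 + 0.2*13.0 = 2.6
Step 2: y^k = 2.6, reduced costs: (2.6, 2.2)
  x^k = (0.0, 0.0), subgradient = b - a^T x = 13.0
  y^{k+1} = 2.6 + 0.2*13.0 = 5.2
Dual objective at y_2 = 5.2: reduced costs (-7.8, -5.6), box minimizer x = (11.0, 11.0)
g(y_2) = b*y + (c1 - a1*y)*x1 + (c2 - a2*y)*x2 = 13*5.2 + (-7.8)*11.0 + (-5.6)*11.0 = 67.6 - 85.8 - 61.6 = -79.8


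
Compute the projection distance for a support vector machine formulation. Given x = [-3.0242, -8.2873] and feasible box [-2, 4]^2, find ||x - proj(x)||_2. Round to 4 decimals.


Project each component onto [-2, 4].
clip(-3.0242) = -2.0, clip(-8.2873) = -2.0
Projection = [-2.0, -2.0]
Squared diffs: [1.049, 39.5301]
Distance = sqrt(40.5791) = 6.3702


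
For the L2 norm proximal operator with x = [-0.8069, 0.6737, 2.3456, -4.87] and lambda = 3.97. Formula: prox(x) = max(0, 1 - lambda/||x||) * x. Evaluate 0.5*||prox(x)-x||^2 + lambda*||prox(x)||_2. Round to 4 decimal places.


Step 1: Compute ||x||.
||x|| = 5.5067
Step 2: Compute scaling factor.
scale = max(0, 1 - 3.97/5.5067) = 0.2791
Step 3: prox(x) = [-0.2252, 0.188, 0.6546, -1.359]
||prox(x)|| = 1.5367
Step 4: Proximal objective.
0.5*||prox-x||^2 = 7.8805
lambda*||prox|| = 6.1007
Total = 13.9811


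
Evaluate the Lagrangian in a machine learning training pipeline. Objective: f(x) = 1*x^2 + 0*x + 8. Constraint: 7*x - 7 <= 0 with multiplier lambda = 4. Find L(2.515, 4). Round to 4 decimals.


Step 1: Evaluate f(x).
f(2.515) = 1*2.515^2 + 0*2.515 + 8 = 14.3252
Step 2: Evaluate g(x).
g(2.515) = 7*2.515 - 7 = 10.605
Step 3: Compute Lagrangian.
L = 14.3252 + 4*10.605 = 56.7452


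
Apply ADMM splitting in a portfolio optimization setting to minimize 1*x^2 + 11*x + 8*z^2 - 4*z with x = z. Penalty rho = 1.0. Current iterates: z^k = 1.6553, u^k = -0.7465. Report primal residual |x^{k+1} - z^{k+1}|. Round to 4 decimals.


ADMM iteration with rho = 1.0, z^k = 1.6553, u^k = -0.7465
Step 1: x-update.
Minimize 1*x^2 + 11*x + (1.0/2)*(x - 1.6553 - 0.7465)^2
FOC: (2*1 + 1.0)*x = -11 + 1.0*(1.6553 + 0.7465)
x^{k+1} = -2.8661
Step 2: z-update.
Minimize 8*z^2 - 4*z + (1.0/2)*(-2.8661 - z - 0.7465)^2
FOC: (2*8 + 1.0)*z = 4 + 1.0*(-2.8661 - 0.7465)
z^{k+1} = 0.0228
Step 3: u-update.
u^{k+1} = -0.7465 - 2.8661 - 0.0228 = -3.6354
Step 4: Primal residual = |-2.8661 - 0.0228| = 2.8889


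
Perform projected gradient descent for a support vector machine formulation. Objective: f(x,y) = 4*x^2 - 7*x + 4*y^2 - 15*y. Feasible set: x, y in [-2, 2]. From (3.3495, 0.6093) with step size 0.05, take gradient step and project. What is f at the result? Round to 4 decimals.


Step 1: Compute gradient at (3.3495, 0.6093).
grad_x = 2*4*3.3495 - 7 = 19.796
grad_y = 2*4*0.6093 - 15 = -10.1256
Step 2: Gradient step.
x_raw = 3.3495 - 0.05*19.796 = 2.3597
y_raw = 0.6093 - 0.05*-10.1256 = 1.1156
Step 3: Project onto [-2, 2].
x_proj = clip(2.3597) = 2.0
y_proj = clip(1.1156) = 1.1156
Step 4: Evaluate f.
f(2.0, 1.1156) = -9.7556


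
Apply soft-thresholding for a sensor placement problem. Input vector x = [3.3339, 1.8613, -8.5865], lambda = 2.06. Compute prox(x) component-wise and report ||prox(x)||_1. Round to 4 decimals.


Soft-thresholding with lambda = 2.06:
prox(3.3339) = sign(3.3339)*max(|3.3339| - 2.06, 0) = 1.2739
prox(1.8613) = sign(1.8613)*max(|1.8613| - 2.06, 0) = 0.0
prox(-8.5865) = sign(-8.5865)*max(|-8.5865| - 2.06, 0) = -6.5265
prox(x) = [1.2739, 0.0, -6.5265]
||prox(x)||_1 = 1.2739 + 0.0 + 6.5265 = 7.8004


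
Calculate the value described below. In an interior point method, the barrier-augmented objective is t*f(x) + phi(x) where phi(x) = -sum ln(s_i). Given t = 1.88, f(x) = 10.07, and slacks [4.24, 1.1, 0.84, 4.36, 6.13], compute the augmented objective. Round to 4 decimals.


Step 1: Compute log-barrier.
ln values: [1.4446, 0.0953, -0.1744, 1.4725, 1.8132]
phi = -(1.4446 + 0.0953 - 0.1744 + 1.4725 + 1.8132) = -4.6512
Step 2: Compute augmented objective.
t*f(x) = 1.88*10.07 = 18.9316
Total = 18.9316 - 4.6512 = 14.2804


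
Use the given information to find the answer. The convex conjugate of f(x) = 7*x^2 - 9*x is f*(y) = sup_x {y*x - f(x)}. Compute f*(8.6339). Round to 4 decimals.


f*(y) = sup_x {y*x - a*x^2 - b*x} = sup_x {(y-b)*x - a*x^2}
FOC: (y - b) - 2a*x = 0 => x* = (y - b)/(2a)
x* = (8.6339 + 9)/(2*7) = 1.2596
f*(8.6339) = (y-b)^2/(4a) = (8.6339 + 9)^2/(4*7)
= 310.9544/28 = 11.1055


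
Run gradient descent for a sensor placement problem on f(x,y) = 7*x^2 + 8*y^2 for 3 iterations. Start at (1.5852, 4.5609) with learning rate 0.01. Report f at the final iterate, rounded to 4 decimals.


Gradient descent on f(x,y) = 7*x^2 + 8*y^2.
Starting point: (1.5852, 4.5609), alpha = 0.01
Step 1: grad_x = 2*7*1.5852 = 22.1928, grad_y = 2*8*4.5609 = 72.9744
  x_1 = 1.5852 - 0.01*22.1928 = 1.3633
  y_1 = 4.5609 - 0.01*72.9744 = 3.8312
Step 2: grad_x = 2*7*1.3633 = 19.0858, grad_y = 2*8*3.8312 = 61.2985
  x_2 = 1.3633 - 0.01*19.0858 = 1.1724
  y_2 = 3.8312 - 0.01*61.2985 = 3.2182
Step 3: grad_x = 2*7*1.1724 = 16.4138, grad_y = 2*8*3.2182 = 51.4907
  x_3 = 1.1724 - 0.01*16.4138 = 1.0083
  y_3 = 3.2182 - 0.01*51.4907 = 2.7033
f(1.0083, 2.7033) = 7*1.0083^2 + 8*2.7033^2 = 65.5774


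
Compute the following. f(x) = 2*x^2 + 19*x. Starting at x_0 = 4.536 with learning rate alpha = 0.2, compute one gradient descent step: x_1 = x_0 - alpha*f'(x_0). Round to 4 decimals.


We compute the gradient at x_0 and apply the update.
f'(x) = 4*x + 19
f'(4.536) = 4*4.536 + 19 = 37.144
x_1 = 4.536 - 0.2*37.144 = -2.8928


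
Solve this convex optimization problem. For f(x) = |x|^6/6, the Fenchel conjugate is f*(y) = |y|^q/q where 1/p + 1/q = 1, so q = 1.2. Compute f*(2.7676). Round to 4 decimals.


The conjugate exponent q satisfies 1/p + 1/q = 1.
p = 6, so q = 6/(6 - 1) = 1.2
|y|^q = 2.7676^1.2 = 3.3925
f*(2.7676) = 3.3925 / 1.2 = 2.8271


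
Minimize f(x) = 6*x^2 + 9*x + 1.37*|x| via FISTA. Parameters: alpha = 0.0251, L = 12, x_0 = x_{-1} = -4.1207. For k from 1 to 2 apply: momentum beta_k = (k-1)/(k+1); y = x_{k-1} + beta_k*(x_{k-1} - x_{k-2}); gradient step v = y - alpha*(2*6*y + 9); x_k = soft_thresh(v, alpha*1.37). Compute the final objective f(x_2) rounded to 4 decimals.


FISTA on f(x) = 6*x^2 + 9*x + 1.37*|x|
L = 12, alpha = 0.0251
Iteration 1: beta = 0.0, y = -4.1207 + 0.0*(-4.1207 + 4.1207) = -4.1207
  grad(y) = -40.4484, v = y - alpha*grad = -3.1054
  prox(v) = soft_thresh(-3.1054, 0.0344) = -3.0711
Iteration 2: beta = 0.3333, y = -3.0711 + 0.3333*(-3.0711 + 4.1207) = -2.7212
  grad(y) = -23.6541, v = y - alpha*grad = -2.1275
  prox(v) = soft_thresh(-2.1275, 0.0344) = -2.0931
f(x_2) = 6*(-2.0931)^2 + 9*(-2.0931) + 1.37*|-2.0931| = 10.3156


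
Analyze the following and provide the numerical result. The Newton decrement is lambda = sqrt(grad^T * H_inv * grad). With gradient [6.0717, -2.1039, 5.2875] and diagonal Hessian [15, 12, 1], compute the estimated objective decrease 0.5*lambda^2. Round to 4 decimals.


Step 1: H is diagonal, so H^(-1) * g = [0.4048, -0.1753, 5.2875].
Step 2: g^T H^(-1) g = sum_i g_i^2 / H_ii
  = (6.0717)^2/15 + (-2.1039)^2/12 + (5.2875)^2/1
  = 2.4577 + 0.3689 + 27.9577 = 30.7842
Step 3: Objective decrease = 0.5 * g^T H^(-1) g = 15.3921


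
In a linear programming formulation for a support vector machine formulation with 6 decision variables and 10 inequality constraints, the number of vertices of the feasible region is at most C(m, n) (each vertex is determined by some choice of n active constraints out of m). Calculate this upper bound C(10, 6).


Each vertex corresponds to some choice of n active constraints out of m, so the number of vertices is at most C(m, n) = m! / (n!(m-n)!).
m = 10, n = 6
Numerator: 10 * 9 * 8 * 7 * 6 * 5
Denominator: 6! = 720
C(10, 6) = 210


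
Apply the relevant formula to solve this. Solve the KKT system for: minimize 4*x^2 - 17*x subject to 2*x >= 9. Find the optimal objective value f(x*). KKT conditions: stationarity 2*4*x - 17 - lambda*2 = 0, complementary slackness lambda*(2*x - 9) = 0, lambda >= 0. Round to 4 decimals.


Step 1: Try lambda = 0 (constraint inactive).
x_unc = 17/(2*4) = 2.125
Check: 2*2.125 = 4.25 < 9 -- violated!
Step 2: Constraint must be active: 2*x = 9
x* = 9/2 = 4.5
lambda = (2*4*4.5 - 17)/2 = 9.5
Step 3: Compute optimal value.
f(x*) = 4*4.5^2 - 17*4.5 = 4.5


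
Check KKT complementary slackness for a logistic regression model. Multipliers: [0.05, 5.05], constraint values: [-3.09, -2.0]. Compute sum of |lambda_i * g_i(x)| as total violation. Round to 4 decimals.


KKT complementary slackness check:
lambda_1 * g_1 = 0.05 * -3.09 = -0.1545
lambda_2 * g_2 = 5.05 * -2.0 = -10.1
Total violation = 0.1545 + 10.1 = 10.2545


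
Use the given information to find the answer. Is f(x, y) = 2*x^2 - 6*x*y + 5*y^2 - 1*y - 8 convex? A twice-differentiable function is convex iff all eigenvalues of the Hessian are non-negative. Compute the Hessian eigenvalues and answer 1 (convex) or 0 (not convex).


The Hessian of f(x,y) = 2*x^2 - 6*x*y + 5*y^2 - 1*y - 8 is:
H = [[4, -6], [-6, 10]]
Trace = 4 + 10 = 14
Determinant = 4*10 - (-6)^2 = 4
Discriminant = (14)^2 - 4*4 = 180.0
Eigenvalues: lambda_1 = 0.2918, lambda_2 = 13.7082
The function is convex.

1


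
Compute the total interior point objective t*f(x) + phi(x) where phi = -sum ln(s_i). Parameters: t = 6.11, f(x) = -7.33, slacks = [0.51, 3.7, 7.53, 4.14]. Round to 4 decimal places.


Step 1: Compute log-barrier.
ln values: [-0.6733, 1.3083, 2.0189, 1.4207]
phi = -(-0.6733 + 1.3083 + 2.0189 + 1.4207) = -4.0746
Step 2: Compute augmented objective.
t*f(x) = 6.11*-7.33 = -44.7863
Total = -44.7863 - 4.0746 = -48.8609


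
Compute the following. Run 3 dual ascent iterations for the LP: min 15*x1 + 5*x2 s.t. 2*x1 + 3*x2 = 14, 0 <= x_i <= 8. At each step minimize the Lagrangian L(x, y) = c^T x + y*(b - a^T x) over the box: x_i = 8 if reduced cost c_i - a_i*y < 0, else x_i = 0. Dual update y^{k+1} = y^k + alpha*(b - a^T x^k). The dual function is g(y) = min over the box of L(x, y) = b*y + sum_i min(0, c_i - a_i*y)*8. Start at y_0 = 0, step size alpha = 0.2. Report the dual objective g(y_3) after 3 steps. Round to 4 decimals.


Dual ascent for LP: min 15*x1 + 5*x2, 2*x1 + 3*x2 = 14, 0 <= x_i <= 8
Step 1: y^k = 0.0, reduced costs: (15.0, 5.0)
  x^k = (0.0, 0.0), subgradient = b - a^T x = 14.0
  y^{k+1} = 0.0 + 0.2*14.0 = 2.8
Step 2: y^k = 2.8, reduced costs: (9.4, -3.4)
  x^k = (0.0, 8.0), subgradient = b - a^T x = -10.0
  y^{k+1} = 2.8 + 0.2*-10.0 = 0.8
Step 3: y^k = 0.8, reduced costs: (13.4, 2.6)
  x^k = (0.0, 0.0), subgradient = b - a^T x = 14.0
  y^{k+1} = 0.8 + 0.2*14.0 = 3.6
Dual objective at y_3 = 3.6: reduced costs (7.8, -5.8), box minimizer x = (0.0, 8.0)
g(y_3) = b*y + (c1 - a1*y)*x1 + (c2 - a2*y)*x2 = 14*3.6 + 7.8*0.0 + (-5.8)*8.0 = 50.4 + 0.0 - 46.4 = 4.0


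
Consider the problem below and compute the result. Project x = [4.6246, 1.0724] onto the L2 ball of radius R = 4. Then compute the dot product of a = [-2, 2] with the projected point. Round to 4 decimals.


Step 1: Compute ||x|| (intermediates to 6 decimals).
||x|| = sqrt(4.6246^2 + 1.0724^2) = 4.747312
Step 2: Project.
Since ||x|| > R, scale = R/||x|| = 4/4.747312 = 0.842582, proj(x) = scale * x
proj(x) = [3.896605, 0.903585]
Step 3: Dot product.
a^T * proj(x) = -2*3.896605 + 2*0.903585 = -5.986


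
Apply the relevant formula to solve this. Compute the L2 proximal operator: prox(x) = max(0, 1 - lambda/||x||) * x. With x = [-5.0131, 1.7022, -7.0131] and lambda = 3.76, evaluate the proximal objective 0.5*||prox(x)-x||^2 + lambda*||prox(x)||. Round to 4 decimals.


Step 1: Compute ||x||.
||x|| = 8.787
Step 2: Compute scaling factor.
scale = max(0, 1 - 3.76/8.787) = 0.5721
Step 3: prox(x) = [-2.868, 0.9738, -4.0122]
||prox(x)|| = 5.027
Step 4: Proximal objective.
0.5*||prox-x||^2 = 7.0688
lambda*||prox|| = 18.9015
Total = 25.9705


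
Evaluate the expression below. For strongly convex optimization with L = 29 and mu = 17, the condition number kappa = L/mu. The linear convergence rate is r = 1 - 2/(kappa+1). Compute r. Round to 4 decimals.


Step 1: Compute the condition number.
kappa = L/mu = 29/17 = 1.7059
Step 2: Compute the convergence rate.
r = 1 - 2/(kappa + 1) = 1 - 2*mu/(L + mu) = (L - mu)/(L + mu) = 12/46 = 0.2609


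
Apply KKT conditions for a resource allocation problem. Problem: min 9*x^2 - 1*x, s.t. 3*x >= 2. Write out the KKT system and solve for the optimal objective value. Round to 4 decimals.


Step 1: Try lambda = 0 (constraint inactive).
x_unc = 1/(2*9) = 0.0556
Check: 3*0.0556 = 0.1668 < 2 -- violated!
Step 2: Constraint must be active: 3*x = 2
x* = 2/3 = 0.6667 (rounded; the exact value 2/3 is used below)
lambda = (2*9*(2/3) - 1)/3 = 3.6667
Step 3: Compute optimal value.
f(x*) = 9*(2/3)^2 - 1*(2/3) = 3.3333


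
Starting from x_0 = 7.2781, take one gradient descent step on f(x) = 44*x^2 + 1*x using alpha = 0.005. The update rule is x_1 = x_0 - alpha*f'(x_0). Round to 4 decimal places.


We compute the gradient at x_0 and apply the update.
f'(x) = 88*x + 1
f'(7.2781) = 88*7.2781 + 1 = 641.4728
x_1 = 7.2781 - 0.005*641.4728 = 4.0707


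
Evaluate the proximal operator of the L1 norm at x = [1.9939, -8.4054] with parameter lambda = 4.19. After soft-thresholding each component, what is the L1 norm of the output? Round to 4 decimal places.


Soft-thresholding with lambda = 4.19:
prox(1.9939) = sign(1.9939)*max(|1.9939| - 4.19, 0) = 0.0
prox(-8.4054) = sign(-8.4054)*max(|-8.4054| - 4.19, 0) = -4.2154
prox(x) = [0.0, -4.2154]
||prox(x)||_1 = 0.0 + 4.2154 = 4.2154


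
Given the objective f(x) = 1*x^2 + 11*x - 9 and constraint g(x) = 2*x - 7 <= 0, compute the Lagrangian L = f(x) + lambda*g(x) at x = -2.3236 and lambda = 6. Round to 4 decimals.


Step 1: Evaluate f(x).
f(-2.3236) = 1*(-2.3236)^2 + 11*(-2.3236) - 9 = -29.1605
Step 2: Evaluate g(x).
g(-2.3236) = 2*-2.3236 - 7 = -11.6472
Step 3: Compute Lagrangian.
L = -29.1605 + 6*-11.6472 = -99.0437


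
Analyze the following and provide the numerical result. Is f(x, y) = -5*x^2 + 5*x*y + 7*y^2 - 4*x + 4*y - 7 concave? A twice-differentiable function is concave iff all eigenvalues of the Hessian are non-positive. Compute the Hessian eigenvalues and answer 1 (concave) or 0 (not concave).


The Hessian of f(x,y) = -5*x^2 + 5*x*y + 7*y^2 - 4*x + 4*y - 7 is:
H = [[-10, 5], [5, 14]]
Trace = -10 + 14 = 4
Determinant = -10*14 - (5)^2 = -165
Discriminant = (4)^2 - 4*-165 = 676.0
Eigenvalues: lambda_1 = -11.0, lambda_2 = 15.0
The function is not concave.

0


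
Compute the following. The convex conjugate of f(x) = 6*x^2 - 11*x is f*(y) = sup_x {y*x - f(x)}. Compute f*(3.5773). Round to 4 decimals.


f*(y) = sup_x {y*x - a*x^2 - b*x} = sup_x {(y-b)*x - a*x^2}
FOC: (y - b) - 2a*x = 0 => x* = (y - b)/(2a)
x* = (3.5773 + 11)/(2*6) = 1.2148
f*(3.5773) = (y-b)^2/(4a) = (3.5773 + 11)^2/(4*6)
= 212.4977/24 = 8.8541


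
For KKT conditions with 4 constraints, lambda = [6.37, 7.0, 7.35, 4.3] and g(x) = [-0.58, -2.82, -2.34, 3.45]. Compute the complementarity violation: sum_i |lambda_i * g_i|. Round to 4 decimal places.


KKT complementary slackness check:
lambda_1 * g_1 = 6.37 * -0.58 = -3.6946
lambda_2 * g_2 = 7.0 * -2.82 = -19.74
lambda_3 * g_3 = 7.35 * -2.34 = -17.199
lambda_4 * g_4 = 4.3 * 3.45 = 14.835
Total violation = 3.6946 + 19.74 + 17.199 + 14.835 = 55.4686


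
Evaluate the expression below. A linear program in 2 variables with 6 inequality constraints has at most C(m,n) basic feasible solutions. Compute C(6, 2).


Each vertex corresponds to some choice of n active constraints out of m, so the number of vertices is at most C(m, n) = m! / (n!(m-n)!).
m = 6, n = 2
Numerator: 6 * 5
Denominator: 2! = 2
C(6, 2) = 15


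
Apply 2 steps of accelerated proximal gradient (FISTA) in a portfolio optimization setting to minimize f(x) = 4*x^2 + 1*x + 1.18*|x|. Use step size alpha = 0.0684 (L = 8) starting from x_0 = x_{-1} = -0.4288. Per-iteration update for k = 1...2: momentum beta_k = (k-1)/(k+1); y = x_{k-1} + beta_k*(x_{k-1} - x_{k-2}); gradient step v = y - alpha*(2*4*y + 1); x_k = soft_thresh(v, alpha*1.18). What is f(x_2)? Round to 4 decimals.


FISTA on f(x) = 4*x^2 + 1*x + 1.18*|x|
L = 8, alpha = 0.0684
Iteration 1: beta = 0.0, y = -0.4288 + 0.0*(-0.4288 + 0.4288) = -0.4288
  grad(y) = -2.4304, v = y - alpha*grad = -0.2626
  prox(v) = soft_thresh(-0.2626, 0.0807) = -0.1818
Iteration 2: beta = 0.3333, y = -0.1818 + 0.3333*(-0.1818 + 0.4288) = -0.0995
  grad(y) = 0.2037, v = y - alpha*grad = -0.1135
  prox(v) = soft_thresh(-0.1135, 0.0807) = -0.0328
f(x_2) = 4*(-0.0328)^2 + 1*(-0.0328) + 1.18*|-0.0328| = 0.0102


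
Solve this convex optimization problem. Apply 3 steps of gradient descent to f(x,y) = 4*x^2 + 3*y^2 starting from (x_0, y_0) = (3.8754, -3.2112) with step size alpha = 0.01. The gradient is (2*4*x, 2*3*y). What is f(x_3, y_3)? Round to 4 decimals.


Gradient descent on f(x,y) = 4*x^2 + 3*y^2.
Starting point: (3.8754, -3.2112), alpha = 0.01
Step 1: grad_x = 2*4*3.8754 = 31.0032, grad_y = 2*3*-3.2112 = -19.2672
  x_1 = 3.8754 - 0.01*31.0032 = 3.5654
  y_1 = -3.2112 - 0.01*-19.2672 = -3.0185
Step 2: grad_x = 2*4*3.5654 = 28.5229, grad_y = 2*3*-3.0185 = -18.1112
  x_2 = 3.5654 - 0.01*28.5229 = 3.2801
  y_2 = -3.0185 - 0.01*-18.1112 = -2.8374
Step 3: grad_x = 2*4*3.2801 = 26.2411, grad_y = 2*3*-2.8374 = -17.0245
  x_3 = 3.2801 - 0.01*26.2411 = 3.0177
  y_3 = -2.8374 - 0.01*-17.0245 = -2.6672
f(3.0177, -2.6672) = 4*3.0177^2 + 3*(-2.6672)^2 = 57.7681


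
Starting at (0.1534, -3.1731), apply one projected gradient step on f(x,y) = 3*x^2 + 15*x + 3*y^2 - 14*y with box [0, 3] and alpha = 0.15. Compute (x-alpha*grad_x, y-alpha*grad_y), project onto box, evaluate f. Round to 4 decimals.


Step 1: Compute gradient at (0.1534, -3.1731).
grad_x = 2*3*0.1534 + 15 = 15.9204
grad_y = 2*3*-3.1731 - 14 = -33.0386
Step 2: Gradient step.
x_raw = 0.1534 - 0.15*15.9204 = -2.2347
y_raw = -3.1731 - 0.15*-33.0386 = 1.7827
Step 3: Project onto [0, 3].
x_proj = clip(-2.2347) = 0.0
y_proj = clip(1.7827) = 1.7827
Step 4: Evaluate f.
f(0.0, 1.7827) = -15.4237


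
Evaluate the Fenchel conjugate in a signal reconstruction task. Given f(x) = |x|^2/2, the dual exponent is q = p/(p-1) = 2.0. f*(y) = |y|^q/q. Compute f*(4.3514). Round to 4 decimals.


The conjugate exponent q satisfies 1/p + 1/q = 1.
p = 2, so q = 2/(2 - 1) = 2.0
|y|^q = 4.3514^2.0 = 18.9347
f*(4.3514) = 18.9347 / 2.0 = 9.4673


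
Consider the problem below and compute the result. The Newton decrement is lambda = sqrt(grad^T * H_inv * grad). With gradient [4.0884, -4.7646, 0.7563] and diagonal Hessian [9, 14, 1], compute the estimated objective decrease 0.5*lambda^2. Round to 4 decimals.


Step 1: H is diagonal, so H^(-1) * g = [0.4543, -0.3403, 0.7563].
Step 2: g^T H^(-1) g = sum_i g_i^2 / H_ii
  = (4.0884)^2/9 + (-4.7646)^2/14 + (0.7563)^2/1
  = 1.8572 + 1.6215 + 0.572 = 4.0507
Step 3: Objective decrease = 0.5 * g^T H^(-1) g = 2.0254


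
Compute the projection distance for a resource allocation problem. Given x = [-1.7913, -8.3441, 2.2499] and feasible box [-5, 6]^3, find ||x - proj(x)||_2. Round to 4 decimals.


Project each component onto [-5, 6].
clip(-1.7913) = -1.7913, clip(-8.3441) = -5.0, clip(2.2499) = 2.2499
Projection = [-1.7913, -5.0, 2.2499]
Squared diffs: [0.0, 11.183, 0.0]
Distance = sqrt(11.183) = 3.3441


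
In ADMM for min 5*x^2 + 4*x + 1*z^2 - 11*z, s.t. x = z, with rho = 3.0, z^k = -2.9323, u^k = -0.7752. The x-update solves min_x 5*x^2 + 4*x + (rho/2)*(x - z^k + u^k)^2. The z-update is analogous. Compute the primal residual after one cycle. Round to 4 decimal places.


ADMM iteration with rho = 3.0, z^k = -2.9323, u^k = -0.7752
Step 1: x-update.
Minimize 5*x^2 + 4*x + (3.0/2)*(x + 2.9323 - 0.7752)^2
FOC: (2*5 + 3.0)*x = -4 + 3.0*(-2.9323 + 0.7752)
x^{k+1} = -0.8055
Step 2: z-update.
Minimize 1*z^2 - 11*z + (3.0/2)*(-0.8055 - z - 0.7752)^2
FOC: (2*1 + 3.0)*z = 11 + 3.0*(-0.8055 - 0.7752)
z^{k+1} = 1.2516
Step 3: u-update.
u^{k+1} = -0.7752 - 0.8055 - 1.2516 = -2.8323
Step 4: Primal residual = |-0.8055 - 1.2516| = 2.0571


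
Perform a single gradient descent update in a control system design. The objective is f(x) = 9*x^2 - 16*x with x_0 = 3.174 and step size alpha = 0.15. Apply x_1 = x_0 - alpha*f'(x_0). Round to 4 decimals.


We compute the gradient at x_0 and apply the update.
f'(x) = 18*x - 16
f'(3.174) = 18*3.174 - 16 = 41.132
x_1 = 3.174 - 0.15*41.132 = -2.9958


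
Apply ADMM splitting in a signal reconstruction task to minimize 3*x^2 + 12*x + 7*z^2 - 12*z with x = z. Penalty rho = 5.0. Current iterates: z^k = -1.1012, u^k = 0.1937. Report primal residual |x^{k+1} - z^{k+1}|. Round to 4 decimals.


ADMM iteration with rho = 5.0, z^k = -1.1012, u^k = 0.1937
Step 1: x-update.
Minimize 3*x^2 + 12*x + (5.0/2)*(x + 1.1012 + 0.1937)^2
FOC: (2*3 + 5.0)*x = -12 + 5.0*(-1.1012 - 0.1937)
x^{k+1} = -1.6795
Step 2: z-update.
Minimize 7*z^2 - 12*z + (5.0/2)*(-1.6795 - z + 0.1937)^2
FOC: (2*7 + 5.0)*z = 12 + 5.0*(-1.6795 + 0.1937)
z^{k+1} = 0.2406
Step 3: u-update.
u^{k+1} = 0.1937 - 1.6795 - 0.2406 = -1.7264
Step 4: Primal residual = |-1.6795 - 0.2406| = 1.9201


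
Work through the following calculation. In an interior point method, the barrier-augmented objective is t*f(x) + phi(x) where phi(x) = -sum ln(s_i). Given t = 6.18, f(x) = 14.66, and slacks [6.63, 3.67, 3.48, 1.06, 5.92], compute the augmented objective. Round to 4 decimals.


Step 1: Compute log-barrier.
ln values: [1.8916, 1.3002, 1.247, 0.0583, 1.7783]
phi = -(1.8916 + 1.3002 + 1.247 + 0.0583 + 1.7783) = -6.2754
Step 2: Compute augmented objective.
t*f(x) = 6.18*14.66 = 90.5988
Total = 90.5988 - 6.2754 = 84.3234


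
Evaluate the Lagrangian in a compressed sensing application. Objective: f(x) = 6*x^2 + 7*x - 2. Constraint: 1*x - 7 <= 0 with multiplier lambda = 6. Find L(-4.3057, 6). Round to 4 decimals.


Step 1: Evaluate f(x).
f(-4.3057) = 6*(-4.3057)^2 + 7*(-4.3057) - 2 = 79.0944
Step 2: Evaluate g(x).
g(-4.3057) = 1*-4.3057 - 7 = -11.3057
Step 3: Compute Lagrangian.
L = 79.0944 + 6*-11.3057 = 11.2602
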